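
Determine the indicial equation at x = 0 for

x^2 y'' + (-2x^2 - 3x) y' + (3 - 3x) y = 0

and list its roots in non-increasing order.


Divide by x^2 to reach normal form y'' + P_1(x) y' + P_2(x) y = 0 with P_1(x) = -2 - 3/x and P_2(x) = -3/x + 3/x^2.
x = 0 is a singular point because the y'-coefficient -2 - 3/x has a pole at x = 0 and the y-coefficient -3/x + 3/x^2 has a pole at x = 0.
It is a regular singular point because x P_1(x) = p(x) = -2x - 3 and x^2 P_2(x) = q(x) = 3 - 3x are polynomials, hence analytic at x = 0.
p(0) = -3,  q(0) = 3.
Indicial equation: r(r-1) + p(0) r + q(0) = 0, i.e. r^2 + (p(0) - 1) r + q(0) = 0, i.e. r^2 - 4 r + 3 = 0.
Discriminant: (-4)^2 - 4(3) = 4, so r = (4 ± 2)/2.
Solving: r_1 = 3, r_2 = 1.

indicial: r^2 - 4 r + 3 = 0; roots r_1 = 3, r_2 = 1


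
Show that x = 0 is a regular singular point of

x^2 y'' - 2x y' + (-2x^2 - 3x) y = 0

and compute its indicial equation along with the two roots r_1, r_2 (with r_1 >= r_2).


Divide by x^2 to reach normal form y'' + P_1(x) y' + P_2(x) y = 0 with P_1(x) = -2/x and P_2(x) = -2 - 3/x.
x = 0 is a singular point because the y'-coefficient -2/x has a pole at x = 0 and the y-coefficient -2 - 3/x has a pole at x = 0.
It is a regular singular point because x P_1(x) = p(x) = -2 and x^2 P_2(x) = q(x) = -2x^2 - 3x are polynomials, hence analytic at x = 0.
p(0) = -2,  q(0) = 0.
Indicial equation: r(r-1) + p(0) r + q(0) = 0, i.e. r^2 + (p(0) - 1) r + q(0) = 0, i.e. r^2 - 3 r = 0.
Discriminant: (-3)^2 - 4(0) = 9, so r = (3 ± 3)/2.
Solving: r_1 = 3, r_2 = 0.

indicial: r^2 - 3 r = 0; roots r_1 = 3, r_2 = 0


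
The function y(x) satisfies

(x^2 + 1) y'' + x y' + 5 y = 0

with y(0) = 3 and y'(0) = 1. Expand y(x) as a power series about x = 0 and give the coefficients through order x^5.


Ansatz: y(x) = sum_{n>=0} a_n x^n, so y'(x) = sum_{n>=1} n a_n x^(n-1) and y''(x) = sum_{n>=2} n(n-1) a_n x^(n-2).
Substitute into P(x) y'' + Q(x) y' + R(x) y = 0 with P(x) = x^2 + 1, Q(x) = x, R(x) = 5, and match powers of x.
Initial conditions: a_0 = 3, a_1 = 1.
Setting the coefficient of each power of x to zero and solving order by order (substituting the coefficients already found):
  x^0: 2 a_2 + 5 a_0 = 0  ->  2 a_2 = -5 a_0 = -15  ->  a_2 = -15/2
  x^1: 6 a_3 + 6 a_1 = 0  ->  6 a_3 = -6 a_1 = -6  ->  a_3 = -1
  x^2: 12 a_4 + 9 a_2 = 0  ->  12 a_4 = -9 a_2 = 135/2  ->  a_4 = 45/8
  x^3: 20 a_5 + 14 a_3 = 0  ->  20 a_5 = -14 a_3 = 14  ->  a_5 = 7/10
Truncated series: y(x) = 3 + x - (15/2) x^2 - x^3 + (45/8) x^4 + (7/10) x^5 + O(x^6).

a_0 = 3; a_1 = 1; a_2 = -15/2; a_3 = -1; a_4 = 45/8; a_5 = 7/10


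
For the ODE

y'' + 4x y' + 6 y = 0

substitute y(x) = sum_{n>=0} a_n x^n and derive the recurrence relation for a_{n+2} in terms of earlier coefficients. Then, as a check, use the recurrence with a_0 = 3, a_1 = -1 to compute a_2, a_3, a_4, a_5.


Substitute y = sum_n a_n x^n.
y''(x) has coefficient (n+2)(n+1) a_{n+2} at x^n;
4 x y'(x) has coefficient 4 n a_n at x^n (shift);
6 y(x) has coefficient 6 a_n at x^n.
Matching x^n: (n+2)(n+1) a_{n+2} + (4n + 6) a_n = 0.
Thus a_{n+2} = (-4n - 6) / ((n+1)(n+2)) * a_n.

Check with a_0 = 3, a_1 = -1 (apply the recurrence for n = 0, 1, 2, 3): a_0 = 3, a_1 = -1, a_2 = -9, a_3 = 5/3, a_4 = 21/2, a_5 = -3/2.

a_(n+2) = (-4n - 6) / ((n+1)(n+2)) * a_n; check: a_0 = 3, a_1 = -1, a_2 = -9, a_3 = 5/3, a_4 = 21/2, a_5 = -3/2


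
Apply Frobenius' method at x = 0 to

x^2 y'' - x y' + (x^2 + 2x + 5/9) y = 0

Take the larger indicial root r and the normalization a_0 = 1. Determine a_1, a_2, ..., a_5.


Write in Frobenius form y'' + (p(x)/x) y' + (q(x)/x^2) y = 0:
  p(x) = -1,  q(x) = x^2 + 2x + 5/9.
Indicial equation: r(r-1) + (-1) r + (5/9) = 0 -> roots r_1 = 5/3, r_2 = 1/3.
Take r = r_1 = 5/3. Let y(x) = x^r sum_{n>=0} a_n x^n with a_0 = 1.
Substitute y = x^r sum a_n x^n and match x^{r+n}. The recurrence is
  D(n) a_n + 2 a_{n-1} + 1 a_{n-2} = 0,  where D(n) = (r+n)(r+n-1) + (-1)(r+n) + (5/9).
  a_n = [-2 a_{n-1} - 1 a_{n-2}] / D(n).
Since the indicial polynomial factors as (r - r_1)(r - r_2), D(n) = (r_1 + n - r_1)(r_1 + n - r_2) = n(n + 4/3).
Evaluating step by step (a_0 = 1):
  n = 1: D(1) = 1(1 + 4/3) = 7/3; numerator = -2(1) = -2; a_1 = (-2)/(7/3) = -6/7
  n = 2: D(2) = 2(2 + 4/3) = 20/3; numerator = -2(-6/7) - 1(1) = 5/7; a_2 = (5/7)/(20/3) = 3/28
  n = 3: D(3) = 3(3 + 4/3) = 13; numerator = -2(3/28) - 1(-6/7) = 9/14; a_3 = (9/14)/(13) = 9/182
  n = 4: D(4) = 4(4 + 4/3) = 64/3; numerator = -2(9/182) - 1(3/28) = -75/364; a_4 = (-75/364)/(64/3) = -225/23296
  n = 5: D(5) = 5(5 + 4/3) = 95/3; numerator = -2(-225/23296) - 1(9/182) = -27/896; a_5 = (-27/896)/(95/3) = -81/85120

r = 5/3; a_0 = 1; a_1 = -6/7; a_2 = 3/28; a_3 = 9/182; a_4 = -225/23296; a_5 = -81/85120


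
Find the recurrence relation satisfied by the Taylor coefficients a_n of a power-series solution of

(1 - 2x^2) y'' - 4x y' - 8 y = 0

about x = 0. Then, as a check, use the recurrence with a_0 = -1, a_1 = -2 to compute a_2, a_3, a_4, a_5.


Substitute y = sum_n a_n x^n.
(1 - 2 x^2) y'' contributes (n+2)(n+1) a_{n+2} - 2 n(n-1) a_n at x^n.
-4 x y'(x) contributes -4 n a_n at x^n.
-8 y(x) contributes -8 a_n at x^n.
Matching x^n: (n+2)(n+1) a_{n+2} + (-2 n(n-1) - 4 n - 8) a_n = 0.
Thus a_{n+2} = (2 n(n-1) + 4 n + 8) / ((n+1)(n+2)) * a_n.

Check with a_0 = -1, a_1 = -2 (apply the recurrence for n = 0, 1, 2, 3): a_0 = -1, a_1 = -2, a_2 = -4, a_3 = -4, a_4 = -20/3, a_5 = -32/5.

a_(n+2) = (2 n(n-1) + 4 n + 8) / ((n+1)(n+2)) * a_n; check: a_0 = -1, a_1 = -2, a_2 = -4, a_3 = -4, a_4 = -20/3, a_5 = -32/5


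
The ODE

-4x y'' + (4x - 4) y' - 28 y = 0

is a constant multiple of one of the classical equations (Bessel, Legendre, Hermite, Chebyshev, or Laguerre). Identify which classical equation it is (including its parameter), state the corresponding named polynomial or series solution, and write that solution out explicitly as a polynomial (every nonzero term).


All three coefficients share the factor -4; dividing through by -4 gives  x y'' + (1 - x) y' + 7 y = 0.
This matches the Laguerre equation x y'' + (1 - x) y' + n y = 0 with n = 7; the polynomial solution is L_7(x).
With y = sum_k a_k x^k, matching x^k gives (k+1)k a_{k+1} + (k+1) a_{k+1} - k a_k + n a_k = 0, i.e. (k+1)^2 a_{k+1} = (k - n) a_k = (k - 7) a_k. The right side vanishes at k = 7, so the series terminates at degree 7.
Standard normalization L_n(0) = 1 gives a_0 = 1. Work upward with a_{k+1} = (k - 7) a_k / (k+1)^2:
  a_1 = (0 - 7)(1) / 1^2 = -7/1 = -7
  a_2 = (1 - 7)(-7) / 2^2 = 42/4 = 21/2
  a_3 = (2 - 7)(21/2) / 3^2 = (-105/2)/9 = -35/6
  a_4 = (3 - 7)(-35/6) / 4^2 = (70/3)/16 = 35/24
  a_5 = (4 - 7)(35/24) / 5^2 = (-35/8)/25 = -7/40
  a_6 = (5 - 7)(-7/40) / 6^2 = (7/20)/36 = 7/720
  a_7 = (6 - 7)(7/720) / 7^2 = (-7/720)/49 = -1/5040
Hence L_7(x) = -x^7/5040 + 7 x^6/720 - 7 x^5/40 + 35 x^4/24 - 35 x^3/6 + 21 x^2/2 - 7 x + 1.

L_7(x); series = -x^7/5040 + 7 x^6/720 - 7 x^5/40 + 35 x^4/24 - 35 x^3/6 + 21 x^2/2 - 7 x + 1


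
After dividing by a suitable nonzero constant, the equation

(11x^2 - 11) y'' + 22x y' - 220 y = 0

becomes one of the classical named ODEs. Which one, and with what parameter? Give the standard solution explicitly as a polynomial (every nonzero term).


All three coefficients share the factor -11; dividing through by -11 gives  (1 - x^2) y'' - 2x y' + 20 y = 0.
This matches the Legendre equation (1 - x^2) y'' - 2x y' + n(n+1) y = 0 (note the -2x y' term) with n(n+1) = 20, so n = 4; the polynomial solution is P_4(x).
With y = sum_k a_k x^k, matching x^k gives (k+2)(k+1) a_{k+2} = [k(k+1) - n(n+1)] a_k = (k - 4)(k + 5) a_k. The right side vanishes at k = 4, so the series with the parity of 4 terminates at degree 4.
Standard normalization (P_n(1) = 1): leading coefficient (2n)!/(2^n (n!)^2) = 40320/(16*576) = 35/8, so a_4 = 35/8. Work downward with a_k = (k+1)(k+2) a_{k+2} / ((k - 4)(k + 5)):
  a_2 = (3)(4)(35/8) / ((2 - 4)(2 + 5)) = (105/2)/(-14) = -15/4
  a_0 = (1)(2)(-15/4) / ((0 - 4)(0 + 5)) = (-15/2)/(-20) = 3/8
Hence P_4(x) = 35 x^4/8 - 15 x^2/4 + 3/8.

P_4(x); series = 35 x^4/8 - 15 x^2/4 + 3/8


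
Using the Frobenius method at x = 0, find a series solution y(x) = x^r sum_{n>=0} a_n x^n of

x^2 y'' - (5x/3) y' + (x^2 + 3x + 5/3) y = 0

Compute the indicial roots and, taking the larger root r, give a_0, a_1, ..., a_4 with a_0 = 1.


Write in Frobenius form y'' + (p(x)/x) y' + (q(x)/x^2) y = 0:
  p(x) = -5/3,  q(x) = x^2 + 3x + 5/3.
Indicial equation: r(r-1) + (-5/3) r + (5/3) = 0 -> roots r_1 = 5/3, r_2 = 1.
Take r = r_1 = 5/3. Let y(x) = x^r sum_{n>=0} a_n x^n with a_0 = 1.
Substitute y = x^r sum a_n x^n and match x^{r+n}. The recurrence is
  D(n) a_n + 3 a_{n-1} + 1 a_{n-2} = 0,  where D(n) = (r+n)(r+n-1) + (-5/3)(r+n) + (5/3).
  a_n = [-3 a_{n-1} - 1 a_{n-2}] / D(n).
Since the indicial polynomial factors as (r - r_1)(r - r_2), D(n) = (r_1 + n - r_1)(r_1 + n - r_2) = n(n + 2/3).
Evaluating step by step (a_0 = 1):
  n = 1: D(1) = 1(1 + 2/3) = 5/3; numerator = -3(1) = -3; a_1 = (-3)/(5/3) = -9/5
  n = 2: D(2) = 2(2 + 2/3) = 16/3; numerator = -3(-9/5) - 1(1) = 22/5; a_2 = (22/5)/(16/3) = 33/40
  n = 3: D(3) = 3(3 + 2/3) = 11; numerator = -3(33/40) - 1(-9/5) = -27/40; a_3 = (-27/40)/(11) = -27/440
  n = 4: D(4) = 4(4 + 2/3) = 56/3; numerator = -3(-27/440) - 1(33/40) = -141/220; a_4 = (-141/220)/(56/3) = -423/12320

r = 5/3; a_0 = 1; a_1 = -9/5; a_2 = 33/40; a_3 = -27/440; a_4 = -423/12320


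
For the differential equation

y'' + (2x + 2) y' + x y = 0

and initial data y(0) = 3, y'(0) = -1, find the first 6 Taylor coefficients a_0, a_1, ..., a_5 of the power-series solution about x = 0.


Ansatz: y(x) = sum_{n>=0} a_n x^n, so y'(x) = sum_{n>=1} n a_n x^(n-1) and y''(x) = sum_{n>=2} n(n-1) a_n x^(n-2).
Substitute into P(x) y'' + Q(x) y' + R(x) y = 0 with P(x) = 1, Q(x) = 2x + 2, R(x) = x, and match powers of x.
Initial conditions: a_0 = 3, a_1 = -1.
Setting the coefficient of each power of x to zero and solving order by order (substituting the coefficients already found):
  x^0: 2 a_2 + 2 a_1 = 0  ->  2 a_2 = -2 a_1 = 2  ->  a_2 = 1
  x^1: 6 a_3 + 4 a_2 + 2 a_1 + a_0 = 0  ->  6 a_3 = -4 a_2 - 2 a_1 - a_0 = -5  ->  a_3 = -5/6
  x^2: 12 a_4 + 6 a_3 + 4 a_2 + a_1 = 0  ->  12 a_4 = -6 a_3 - 4 a_2 - a_1 = 2  ->  a_4 = 1/6
  x^3: 20 a_5 + 8 a_4 + 6 a_3 + a_2 = 0  ->  20 a_5 = -8 a_4 - 6 a_3 - a_2 = 8/3  ->  a_5 = 2/15
Truncated series: y(x) = 3 - x + x^2 - (5/6) x^3 + (1/6) x^4 + (2/15) x^5 + O(x^6).

a_0 = 3; a_1 = -1; a_2 = 1; a_3 = -5/6; a_4 = 1/6; a_5 = 2/15


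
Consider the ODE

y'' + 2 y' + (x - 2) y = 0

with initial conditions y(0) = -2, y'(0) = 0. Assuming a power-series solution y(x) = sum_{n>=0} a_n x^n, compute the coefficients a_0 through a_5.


Ansatz: y(x) = sum_{n>=0} a_n x^n, so y'(x) = sum_{n>=1} n a_n x^(n-1) and y''(x) = sum_{n>=2} n(n-1) a_n x^(n-2).
Substitute into P(x) y'' + Q(x) y' + R(x) y = 0 with P(x) = 1, Q(x) = 2, R(x) = x - 2, and match powers of x.
Initial conditions: a_0 = -2, a_1 = 0.
Setting the coefficient of each power of x to zero and solving order by order (substituting the coefficients already found):
  x^0: 2 a_2 + 2 a_1 - 2 a_0 = 0  ->  2 a_2 = -2 a_1 + 2 a_0 = -4  ->  a_2 = -2
  x^1: 6 a_3 + 4 a_2 - 2 a_1 + a_0 = 0  ->  6 a_3 = -4 a_2 + 2 a_1 - a_0 = 10  ->  a_3 = 5/3
  x^2: 12 a_4 + 6 a_3 - 2 a_2 + a_1 = 0  ->  12 a_4 = -6 a_3 + 2 a_2 - a_1 = -14  ->  a_4 = -7/6
  x^3: 20 a_5 + 8 a_4 - 2 a_3 + a_2 = 0  ->  20 a_5 = -8 a_4 + 2 a_3 - a_2 = 44/3  ->  a_5 = 11/15
Truncated series: y(x) = -2 - 2 x^2 + (5/3) x^3 - (7/6) x^4 + (11/15) x^5 + O(x^6).

a_0 = -2; a_1 = 0; a_2 = -2; a_3 = 5/3; a_4 = -7/6; a_5 = 11/15


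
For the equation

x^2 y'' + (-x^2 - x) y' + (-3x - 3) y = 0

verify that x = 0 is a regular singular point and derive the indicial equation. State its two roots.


Divide by x^2 to reach normal form y'' + P_1(x) y' + P_2(x) y = 0 with P_1(x) = -1 - 1/x and P_2(x) = -3/x - 3/x^2.
x = 0 is a singular point because the y'-coefficient -1 - 1/x has a pole at x = 0 and the y-coefficient -3/x - 3/x^2 has a pole at x = 0.
It is a regular singular point because x P_1(x) = p(x) = -x - 1 and x^2 P_2(x) = q(x) = -3x - 3 are polynomials, hence analytic at x = 0.
p(0) = -1,  q(0) = -3.
Indicial equation: r(r-1) + p(0) r + q(0) = 0, i.e. r^2 + (p(0) - 1) r + q(0) = 0, i.e. r^2 - 2 r - 3 = 0.
Discriminant: (-2)^2 - 4(-3) = 16, so r = (2 ± 4)/2.
Solving: r_1 = 3, r_2 = -1.

indicial: r^2 - 2 r - 3 = 0; roots r_1 = 3, r_2 = -1


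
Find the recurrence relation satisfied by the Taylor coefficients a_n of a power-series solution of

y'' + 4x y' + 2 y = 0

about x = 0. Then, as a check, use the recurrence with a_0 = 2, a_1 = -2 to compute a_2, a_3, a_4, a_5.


Substitute y = sum_n a_n x^n.
y''(x) has coefficient (n+2)(n+1) a_{n+2} at x^n;
4 x y'(x) has coefficient 4 n a_n at x^n (shift);
2 y(x) has coefficient 2 a_n at x^n.
Matching x^n: (n+2)(n+1) a_{n+2} + (4n + 2) a_n = 0.
Thus a_{n+2} = (-4n - 2) / ((n+1)(n+2)) * a_n.

Check with a_0 = 2, a_1 = -2 (apply the recurrence for n = 0, 1, 2, 3): a_0 = 2, a_1 = -2, a_2 = -2, a_3 = 2, a_4 = 5/3, a_5 = -7/5.

a_(n+2) = (-4n - 2) / ((n+1)(n+2)) * a_n; check: a_0 = 2, a_1 = -2, a_2 = -2, a_3 = 2, a_4 = 5/3, a_5 = -7/5


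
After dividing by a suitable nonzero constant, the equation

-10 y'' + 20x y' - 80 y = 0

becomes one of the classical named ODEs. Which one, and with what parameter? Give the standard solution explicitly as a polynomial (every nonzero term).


All three coefficients share the factor -10; dividing through by -10 gives  y'' - 2x y' + 8 y = 0.
This matches the Hermite equation y'' - 2x y' + 2n y = 0 with 2n = 8, so n = 4; the polynomial solution is H_4(x).
With y = sum_k a_k x^k, matching x^k gives (k+2)(k+1) a_{k+2} = 2(k - n) a_k = 2(k - 4) a_k. The right side vanishes at k = 4, so the series with the parity of 4 terminates at degree 4.
Standard normalization: leading coefficient of H_n is 2^n, so a_4 = 2^4 = 16. Work downward with a_k = (k+1)(k+2) a_{k+2} / (2(k - n)):
  a_2 = (3)(4)(16) / (2(2 - 4)) = 192/(-4) = -48
  a_0 = (1)(2)(-48) / (2(0 - 4)) = -96/(-8) = 12
Hence H_4(x) = 16 x^4 - 48 x^2 + 12.

H_4(x); series = 16 x^4 - 48 x^2 + 12


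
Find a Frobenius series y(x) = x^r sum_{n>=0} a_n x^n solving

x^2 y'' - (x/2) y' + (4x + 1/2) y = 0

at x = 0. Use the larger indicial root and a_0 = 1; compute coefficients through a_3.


Write in Frobenius form y'' + (p(x)/x) y' + (q(x)/x^2) y = 0:
  p(x) = -1/2,  q(x) = 4x + 1/2.
Indicial equation: r(r-1) + (-1/2) r + (1/2) = 0 -> roots r_1 = 1, r_2 = 1/2.
Take r = r_1 = 1. Let y(x) = x^r sum_{n>=0} a_n x^n with a_0 = 1.
Substitute y = x^r sum a_n x^n and match x^{r+n}. The recurrence is
  D(n) a_n + 4 a_{n-1} = 0,  where D(n) = (r+n)(r+n-1) + (-1/2)(r+n) + (1/2).
  a_n = -4 / D(n) * a_{n-1}.
Since the indicial polynomial factors as (r - r_1)(r - r_2), D(n) = (r_1 + n - r_1)(r_1 + n - r_2) = n(n + 1/2).
Evaluating step by step (a_0 = 1):
  n = 1: D(1) = 1(1 + 1/2) = 3/2; numerator = -4(1) = -4; a_1 = (-4)/(3/2) = -8/3
  n = 2: D(2) = 2(2 + 1/2) = 5; numerator = -4(-8/3) = 32/3; a_2 = (32/3)/(5) = 32/15
  n = 3: D(3) = 3(3 + 1/2) = 21/2; numerator = -4(32/15) = -128/15; a_3 = (-128/15)/(21/2) = -256/315

r = 1; a_0 = 1; a_1 = -8/3; a_2 = 32/15; a_3 = -256/315


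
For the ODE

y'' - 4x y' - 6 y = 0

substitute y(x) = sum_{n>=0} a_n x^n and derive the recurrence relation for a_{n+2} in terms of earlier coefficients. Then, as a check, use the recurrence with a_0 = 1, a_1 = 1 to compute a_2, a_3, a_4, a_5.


Substitute y = sum_n a_n x^n.
y''(x) has coefficient (n+2)(n+1) a_{n+2} at x^n;
-4 x y'(x) has coefficient -4 n a_n at x^n (shift);
-6 y(x) has coefficient -6 a_n at x^n.
Matching x^n: (n+2)(n+1) a_{n+2} + (-4n - 6) a_n = 0.
Thus a_{n+2} = (4n + 6) / ((n+1)(n+2)) * a_n.

Check with a_0 = 1, a_1 = 1 (apply the recurrence for n = 0, 1, 2, 3): a_0 = 1, a_1 = 1, a_2 = 3, a_3 = 5/3, a_4 = 7/2, a_5 = 3/2.

a_(n+2) = (4n + 6) / ((n+1)(n+2)) * a_n; check: a_0 = 1, a_1 = 1, a_2 = 3, a_3 = 5/3, a_4 = 7/2, a_5 = 3/2


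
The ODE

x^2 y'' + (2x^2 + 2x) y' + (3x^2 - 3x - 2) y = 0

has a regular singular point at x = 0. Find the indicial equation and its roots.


Divide by x^2 to reach normal form y'' + P_1(x) y' + P_2(x) y = 0 with P_1(x) = 2 + 2/x and P_2(x) = 3 - 3/x - 2/x^2.
x = 0 is a singular point because the y'-coefficient 2 + 2/x has a pole at x = 0 and the y-coefficient 3 - 3/x - 2/x^2 has a pole at x = 0.
It is a regular singular point because x P_1(x) = p(x) = 2x + 2 and x^2 P_2(x) = q(x) = 3x^2 - 3x - 2 are polynomials, hence analytic at x = 0.
p(0) = 2,  q(0) = -2.
Indicial equation: r(r-1) + p(0) r + q(0) = 0, i.e. r^2 + (p(0) - 1) r + q(0) = 0, i.e. r^2 + 1 r - 2 = 0.
Discriminant: (1)^2 - 4(-2) = 9, so r = (-1 ± 3)/2.
Solving: r_1 = 1, r_2 = -2.

indicial: r^2 + 1 r - 2 = 0; roots r_1 = 1, r_2 = -2


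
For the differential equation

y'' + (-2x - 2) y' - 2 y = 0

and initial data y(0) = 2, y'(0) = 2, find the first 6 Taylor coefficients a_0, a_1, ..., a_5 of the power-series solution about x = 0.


Ansatz: y(x) = sum_{n>=0} a_n x^n, so y'(x) = sum_{n>=1} n a_n x^(n-1) and y''(x) = sum_{n>=2} n(n-1) a_n x^(n-2).
Substitute into P(x) y'' + Q(x) y' + R(x) y = 0 with P(x) = 1, Q(x) = -2x - 2, R(x) = -2, and match powers of x.
Initial conditions: a_0 = 2, a_1 = 2.
Setting the coefficient of each power of x to zero and solving order by order (substituting the coefficients already found):
  x^0: 2 a_2 - 2 a_1 - 2 a_0 = 0  ->  2 a_2 = 2 a_1 + 2 a_0 = 8  ->  a_2 = 4
  x^1: 6 a_3 - 4 a_2 - 4 a_1 = 0  ->  6 a_3 = 4 a_2 + 4 a_1 = 24  ->  a_3 = 4
  x^2: 12 a_4 - 6 a_3 - 6 a_2 = 0  ->  12 a_4 = 6 a_3 + 6 a_2 = 48  ->  a_4 = 4
  x^3: 20 a_5 - 8 a_4 - 8 a_3 = 0  ->  20 a_5 = 8 a_4 + 8 a_3 = 64  ->  a_5 = 16/5
Truncated series: y(x) = 2 + 2 x + 4 x^2 + 4 x^3 + 4 x^4 + (16/5) x^5 + O(x^6).

a_0 = 2; a_1 = 2; a_2 = 4; a_3 = 4; a_4 = 4; a_5 = 16/5


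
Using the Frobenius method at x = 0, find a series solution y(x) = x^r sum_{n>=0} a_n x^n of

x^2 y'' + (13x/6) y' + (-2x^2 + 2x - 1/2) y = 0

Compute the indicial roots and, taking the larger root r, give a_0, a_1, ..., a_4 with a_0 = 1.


Write in Frobenius form y'' + (p(x)/x) y' + (q(x)/x^2) y = 0:
  p(x) = 13/6,  q(x) = -2x^2 + 2x - 1/2.
Indicial equation: r(r-1) + (13/6) r + (-1/2) = 0 -> roots r_1 = 1/3, r_2 = -3/2.
Take r = r_1 = 1/3. Let y(x) = x^r sum_{n>=0} a_n x^n with a_0 = 1.
Substitute y = x^r sum a_n x^n and match x^{r+n}. The recurrence is
  D(n) a_n + 2 a_{n-1} - 2 a_{n-2} = 0,  where D(n) = (r+n)(r+n-1) + (13/6)(r+n) + (-1/2).
  a_n = [-2 a_{n-1} + 2 a_{n-2}] / D(n).
Since the indicial polynomial factors as (r - r_1)(r - r_2), D(n) = (r_1 + n - r_1)(r_1 + n - r_2) = n(n + 11/6).
Evaluating step by step (a_0 = 1):
  n = 1: D(1) = 1(1 + 11/6) = 17/6; numerator = -2(1) = -2; a_1 = (-2)/(17/6) = -12/17
  n = 2: D(2) = 2(2 + 11/6) = 23/3; numerator = -2(-12/17) + 2(1) = 58/17; a_2 = (58/17)/(23/3) = 174/391
  n = 3: D(3) = 3(3 + 11/6) = 29/2; numerator = -2(174/391) + 2(-12/17) = -900/391; a_3 = (-900/391)/(29/2) = -1800/11339
  n = 4: D(4) = 4(4 + 11/6) = 70/3; numerator = -2(-1800/11339) + 2(174/391) = 13692/11339; a_4 = (13692/11339)/(70/3) = 2934/56695

r = 1/3; a_0 = 1; a_1 = -12/17; a_2 = 174/391; a_3 = -1800/11339; a_4 = 2934/56695


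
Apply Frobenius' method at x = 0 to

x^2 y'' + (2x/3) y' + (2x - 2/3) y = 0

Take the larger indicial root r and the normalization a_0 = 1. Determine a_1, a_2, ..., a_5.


Write in Frobenius form y'' + (p(x)/x) y' + (q(x)/x^2) y = 0:
  p(x) = 2/3,  q(x) = 2x - 2/3.
Indicial equation: r(r-1) + (2/3) r + (-2/3) = 0 -> roots r_1 = 1, r_2 = -2/3.
Take r = r_1 = 1. Let y(x) = x^r sum_{n>=0} a_n x^n with a_0 = 1.
Substitute y = x^r sum a_n x^n and match x^{r+n}. The recurrence is
  D(n) a_n + 2 a_{n-1} = 0,  where D(n) = (r+n)(r+n-1) + (2/3)(r+n) + (-2/3).
  a_n = -2 / D(n) * a_{n-1}.
Since the indicial polynomial factors as (r - r_1)(r - r_2), D(n) = (r_1 + n - r_1)(r_1 + n - r_2) = n(n + 5/3).
Evaluating step by step (a_0 = 1):
  n = 1: D(1) = 1(1 + 5/3) = 8/3; numerator = -2(1) = -2; a_1 = (-2)/(8/3) = -3/4
  n = 2: D(2) = 2(2 + 5/3) = 22/3; numerator = -2(-3/4) = 3/2; a_2 = (3/2)/(22/3) = 9/44
  n = 3: D(3) = 3(3 + 5/3) = 14; numerator = -2(9/44) = -9/22; a_3 = (-9/22)/(14) = -9/308
  n = 4: D(4) = 4(4 + 5/3) = 68/3; numerator = -2(-9/308) = 9/154; a_4 = (9/154)/(68/3) = 27/10472
  n = 5: D(5) = 5(5 + 5/3) = 100/3; numerator = -2(27/10472) = -27/5236; a_5 = (-27/5236)/(100/3) = -81/523600

r = 1; a_0 = 1; a_1 = -3/4; a_2 = 9/44; a_3 = -9/308; a_4 = 27/10472; a_5 = -81/523600


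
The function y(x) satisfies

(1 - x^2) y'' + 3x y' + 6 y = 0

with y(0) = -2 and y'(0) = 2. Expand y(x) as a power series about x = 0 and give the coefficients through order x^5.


Ansatz: y(x) = sum_{n>=0} a_n x^n, so y'(x) = sum_{n>=1} n a_n x^(n-1) and y''(x) = sum_{n>=2} n(n-1) a_n x^(n-2).
Substitute into P(x) y'' + Q(x) y' + R(x) y = 0 with P(x) = 1 - x^2, Q(x) = 3x, R(x) = 6, and match powers of x.
Initial conditions: a_0 = -2, a_1 = 2.
Setting the coefficient of each power of x to zero and solving order by order (substituting the coefficients already found):
  x^0: 2 a_2 + 6 a_0 = 0  ->  2 a_2 = -6 a_0 = 12  ->  a_2 = 6
  x^1: 6 a_3 + 9 a_1 = 0  ->  6 a_3 = -9 a_1 = -18  ->  a_3 = -3
  x^2: 12 a_4 + 10 a_2 = 0  ->  12 a_4 = -10 a_2 = -60  ->  a_4 = -5
  x^3: 20 a_5 + 9 a_3 = 0  ->  20 a_5 = -9 a_3 = 27  ->  a_5 = 27/20
Truncated series: y(x) = -2 + 2 x + 6 x^2 - 3 x^3 - 5 x^4 + (27/20) x^5 + O(x^6).

a_0 = -2; a_1 = 2; a_2 = 6; a_3 = -3; a_4 = -5; a_5 = 27/20


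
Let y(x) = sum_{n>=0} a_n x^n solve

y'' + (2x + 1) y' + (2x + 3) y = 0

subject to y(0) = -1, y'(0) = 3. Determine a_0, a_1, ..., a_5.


Ansatz: y(x) = sum_{n>=0} a_n x^n, so y'(x) = sum_{n>=1} n a_n x^(n-1) and y''(x) = sum_{n>=2} n(n-1) a_n x^(n-2).
Substitute into P(x) y'' + Q(x) y' + R(x) y = 0 with P(x) = 1, Q(x) = 2x + 1, R(x) = 2x + 3, and match powers of x.
Initial conditions: a_0 = -1, a_1 = 3.
Setting the coefficient of each power of x to zero and solving order by order (substituting the coefficients already found):
  x^0: 2 a_2 + a_1 + 3 a_0 = 0  ->  2 a_2 = -a_1 - 3 a_0 = 0  ->  a_2 = 0
  x^1: 6 a_3 + 2 a_2 + 5 a_1 + 2 a_0 = 0  ->  6 a_3 = -2 a_2 - 5 a_1 - 2 a_0 = -13  ->  a_3 = -13/6
  x^2: 12 a_4 + 3 a_3 + 7 a_2 + 2 a_1 = 0  ->  12 a_4 = -3 a_3 - 7 a_2 - 2 a_1 = 1/2  ->  a_4 = 1/24
  x^3: 20 a_5 + 4 a_4 + 9 a_3 + 2 a_2 = 0  ->  20 a_5 = -4 a_4 - 9 a_3 - 2 a_2 = 58/3  ->  a_5 = 29/30
Truncated series: y(x) = -1 + 3 x - (13/6) x^3 + (1/24) x^4 + (29/30) x^5 + O(x^6).

a_0 = -1; a_1 = 3; a_2 = 0; a_3 = -13/6; a_4 = 1/24; a_5 = 29/30


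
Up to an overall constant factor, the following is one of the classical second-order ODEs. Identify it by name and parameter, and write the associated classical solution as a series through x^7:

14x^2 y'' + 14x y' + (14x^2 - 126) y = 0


All three coefficients share the factor 14; dividing through by 14 gives  x^2 y'' + x y' + (x^2 - 9) y = 0.
This matches the Bessel equation x^2 y'' + x y' + (x^2 - nu^2) y = 0 with nu^2 = 9, so nu = 3; the solution bounded at x = 0 is J_3(x).
Frobenius at x = 0: indicial roots ±nu; for r = nu the recurrence k(k + 2nu) c_k = -c_{k-2} gives the standard series J_nu(x) = sum_{k>=0} (-1)^k / (k! (k+nu)!) (x/2)^(2k+nu). Evaluate the first 3 terms:
  k = 0: (-1)^0 / (0! * 3! * 2^3) x^3 = 1/(1*6*8) x^3 = (1/48) x^3
  k = 1: (-1)^1 / (1! * 4! * 2^5) x^5 = -1/(1*24*32) x^5 = (-1/768) x^5
  k = 2: (-1)^2 / (2! * 5! * 2^7) x^7 = 1/(2*120*128) x^7 = (1/30720) x^7
Hence J_3(x) = x^7/30720 - x^5/768 + x^3/48 + ....

J_3(x); series = x^7/30720 - x^5/768 + x^3/48


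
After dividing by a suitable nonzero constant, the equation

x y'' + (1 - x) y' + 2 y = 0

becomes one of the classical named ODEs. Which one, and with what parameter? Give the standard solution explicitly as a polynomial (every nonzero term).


The equation is already in a standard form:  x y'' + (1 - x) y' + 2 y = 0.
This matches the Laguerre equation x y'' + (1 - x) y' + n y = 0 with n = 2; the polynomial solution is L_2(x).
With y = sum_k a_k x^k, matching x^k gives (k+1)k a_{k+1} + (k+1) a_{k+1} - k a_k + n a_k = 0, i.e. (k+1)^2 a_{k+1} = (k - n) a_k = (k - 2) a_k. The right side vanishes at k = 2, so the series terminates at degree 2.
Standard normalization L_n(0) = 1 gives a_0 = 1. Work upward with a_{k+1} = (k - 2) a_k / (k+1)^2:
  a_1 = (0 - 2)(1) / 1^2 = -2/1 = -2
  a_2 = (1 - 2)(-2) / 2^2 = 2/4 = 1/2
Hence L_2(x) = x^2/2 - 2 x + 1.

L_2(x); series = x^2/2 - 2 x + 1


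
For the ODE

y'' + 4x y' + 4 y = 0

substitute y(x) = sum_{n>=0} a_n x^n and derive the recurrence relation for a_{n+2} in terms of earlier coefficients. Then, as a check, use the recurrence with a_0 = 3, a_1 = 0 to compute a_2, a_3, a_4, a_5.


Substitute y = sum_n a_n x^n.
y''(x) has coefficient (n+2)(n+1) a_{n+2} at x^n;
4 x y'(x) has coefficient 4 n a_n at x^n (shift);
4 y(x) has coefficient 4 a_n at x^n.
Matching x^n: (n+2)(n+1) a_{n+2} + (4n + 4) a_n = 0.
Thus a_{n+2} = (-4n - 4) / ((n+1)(n+2)) * a_n.

Check with a_0 = 3, a_1 = 0 (apply the recurrence for n = 0, 1, 2, 3): a_0 = 3, a_1 = 0, a_2 = -6, a_3 = 0, a_4 = 6, a_5 = 0.

a_(n+2) = (-4n - 4) / ((n+1)(n+2)) * a_n; check: a_0 = 3, a_1 = 0, a_2 = -6, a_3 = 0, a_4 = 6, a_5 = 0


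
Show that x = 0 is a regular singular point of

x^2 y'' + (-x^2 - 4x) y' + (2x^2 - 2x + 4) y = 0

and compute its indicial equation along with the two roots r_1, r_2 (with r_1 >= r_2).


Divide by x^2 to reach normal form y'' + P_1(x) y' + P_2(x) y = 0 with P_1(x) = -1 - 4/x and P_2(x) = 2 - 2/x + 4/x^2.
x = 0 is a singular point because the y'-coefficient -1 - 4/x has a pole at x = 0 and the y-coefficient 2 - 2/x + 4/x^2 has a pole at x = 0.
It is a regular singular point because x P_1(x) = p(x) = -x - 4 and x^2 P_2(x) = q(x) = 2x^2 - 2x + 4 are polynomials, hence analytic at x = 0.
p(0) = -4,  q(0) = 4.
Indicial equation: r(r-1) + p(0) r + q(0) = 0, i.e. r^2 + (p(0) - 1) r + q(0) = 0, i.e. r^2 - 5 r + 4 = 0.
Discriminant: (-5)^2 - 4(4) = 9, so r = (5 ± 3)/2.
Solving: r_1 = 4, r_2 = 1.

indicial: r^2 - 5 r + 4 = 0; roots r_1 = 4, r_2 = 1


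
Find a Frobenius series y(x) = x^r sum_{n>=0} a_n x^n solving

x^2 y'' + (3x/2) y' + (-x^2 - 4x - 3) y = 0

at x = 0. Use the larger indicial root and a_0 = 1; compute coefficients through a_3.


Write in Frobenius form y'' + (p(x)/x) y' + (q(x)/x^2) y = 0:
  p(x) = 3/2,  q(x) = -x^2 - 4x - 3.
Indicial equation: r(r-1) + (3/2) r + (-3) = 0 -> roots r_1 = 3/2, r_2 = -2.
Take r = r_1 = 3/2. Let y(x) = x^r sum_{n>=0} a_n x^n with a_0 = 1.
Substitute y = x^r sum a_n x^n and match x^{r+n}. The recurrence is
  D(n) a_n - 4 a_{n-1} - 1 a_{n-2} = 0,  where D(n) = (r+n)(r+n-1) + (3/2)(r+n) + (-3).
  a_n = [4 a_{n-1} + 1 a_{n-2}] / D(n).
Since the indicial polynomial factors as (r - r_1)(r - r_2), D(n) = (r_1 + n - r_1)(r_1 + n - r_2) = n(n + 7/2).
Evaluating step by step (a_0 = 1):
  n = 1: D(1) = 1(1 + 7/2) = 9/2; numerator = 4(1) = 4; a_1 = (4)/(9/2) = 8/9
  n = 2: D(2) = 2(2 + 7/2) = 11; numerator = 4(8/9) + 1(1) = 41/9; a_2 = (41/9)/(11) = 41/99
  n = 3: D(3) = 3(3 + 7/2) = 39/2; numerator = 4(41/99) + 1(8/9) = 28/11; a_3 = (28/11)/(39/2) = 56/429

r = 3/2; a_0 = 1; a_1 = 8/9; a_2 = 41/99; a_3 = 56/429


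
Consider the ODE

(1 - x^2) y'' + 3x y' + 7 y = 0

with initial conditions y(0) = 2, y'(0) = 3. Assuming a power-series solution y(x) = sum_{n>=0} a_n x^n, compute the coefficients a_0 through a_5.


Ansatz: y(x) = sum_{n>=0} a_n x^n, so y'(x) = sum_{n>=1} n a_n x^(n-1) and y''(x) = sum_{n>=2} n(n-1) a_n x^(n-2).
Substitute into P(x) y'' + Q(x) y' + R(x) y = 0 with P(x) = 1 - x^2, Q(x) = 3x, R(x) = 7, and match powers of x.
Initial conditions: a_0 = 2, a_1 = 3.
Setting the coefficient of each power of x to zero and solving order by order (substituting the coefficients already found):
  x^0: 2 a_2 + 7 a_0 = 0  ->  2 a_2 = -7 a_0 = -14  ->  a_2 = -7
  x^1: 6 a_3 + 10 a_1 = 0  ->  6 a_3 = -10 a_1 = -30  ->  a_3 = -5
  x^2: 12 a_4 + 11 a_2 = 0  ->  12 a_4 = -11 a_2 = 77  ->  a_4 = 77/12
  x^3: 20 a_5 + 10 a_3 = 0  ->  20 a_5 = -10 a_3 = 50  ->  a_5 = 5/2
Truncated series: y(x) = 2 + 3 x - 7 x^2 - 5 x^3 + (77/12) x^4 + (5/2) x^5 + O(x^6).

a_0 = 2; a_1 = 3; a_2 = -7; a_3 = -5; a_4 = 77/12; a_5 = 5/2


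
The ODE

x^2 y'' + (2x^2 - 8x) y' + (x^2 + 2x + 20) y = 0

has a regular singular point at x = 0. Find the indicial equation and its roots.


Divide by x^2 to reach normal form y'' + P_1(x) y' + P_2(x) y = 0 with P_1(x) = 2 - 8/x and P_2(x) = 1 + 2/x + 20/x^2.
x = 0 is a singular point because the y'-coefficient 2 - 8/x has a pole at x = 0 and the y-coefficient 1 + 2/x + 20/x^2 has a pole at x = 0.
It is a regular singular point because x P_1(x) = p(x) = 2x - 8 and x^2 P_2(x) = q(x) = x^2 + 2x + 20 are polynomials, hence analytic at x = 0.
p(0) = -8,  q(0) = 20.
Indicial equation: r(r-1) + p(0) r + q(0) = 0, i.e. r^2 + (p(0) - 1) r + q(0) = 0, i.e. r^2 - 9 r + 20 = 0.
Discriminant: (-9)^2 - 4(20) = 1, so r = (9 ± 1)/2.
Solving: r_1 = 5, r_2 = 4.

indicial: r^2 - 9 r + 20 = 0; roots r_1 = 5, r_2 = 4


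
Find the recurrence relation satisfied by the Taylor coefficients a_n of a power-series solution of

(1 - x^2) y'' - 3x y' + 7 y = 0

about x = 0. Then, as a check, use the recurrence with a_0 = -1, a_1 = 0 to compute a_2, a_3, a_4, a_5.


Substitute y = sum_n a_n x^n.
(1 - 1 x^2) y'' contributes (n+2)(n+1) a_{n+2} - n(n-1) a_n at x^n.
-3 x y'(x) contributes -3 n a_n at x^n.
7 y(x) contributes 7 a_n at x^n.
Matching x^n: (n+2)(n+1) a_{n+2} + (-n(n-1) - 3 n + 7) a_n = 0.
Thus a_{n+2} = (n(n-1) + 3 n - 7) / ((n+1)(n+2)) * a_n.

Check with a_0 = -1, a_1 = 0 (apply the recurrence for n = 0, 1, 2, 3): a_0 = -1, a_1 = 0, a_2 = 7/2, a_3 = 0, a_4 = 7/24, a_5 = 0.

a_(n+2) = (n(n-1) + 3 n - 7) / ((n+1)(n+2)) * a_n; check: a_0 = -1, a_1 = 0, a_2 = 7/2, a_3 = 0, a_4 = 7/24, a_5 = 0


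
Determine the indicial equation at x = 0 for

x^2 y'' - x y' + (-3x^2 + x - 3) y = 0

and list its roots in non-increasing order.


Divide by x^2 to reach normal form y'' + P_1(x) y' + P_2(x) y = 0 with P_1(x) = -1/x and P_2(x) = -3 + 1/x - 3/x^2.
x = 0 is a singular point because the y'-coefficient -1/x has a pole at x = 0 and the y-coefficient -3 + 1/x - 3/x^2 has a pole at x = 0.
It is a regular singular point because x P_1(x) = p(x) = -1 and x^2 P_2(x) = q(x) = -3x^2 + x - 3 are polynomials, hence analytic at x = 0.
p(0) = -1,  q(0) = -3.
Indicial equation: r(r-1) + p(0) r + q(0) = 0, i.e. r^2 + (p(0) - 1) r + q(0) = 0, i.e. r^2 - 2 r - 3 = 0.
Discriminant: (-2)^2 - 4(-3) = 16, so r = (2 ± 4)/2.
Solving: r_1 = 3, r_2 = -1.

indicial: r^2 - 2 r - 3 = 0; roots r_1 = 3, r_2 = -1


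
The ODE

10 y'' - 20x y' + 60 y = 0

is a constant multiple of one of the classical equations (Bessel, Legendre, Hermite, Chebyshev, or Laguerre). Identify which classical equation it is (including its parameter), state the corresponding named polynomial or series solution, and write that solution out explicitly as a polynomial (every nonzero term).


All three coefficients share the factor 10; dividing through by 10 gives  y'' - 2x y' + 6 y = 0.
This matches the Hermite equation y'' - 2x y' + 2n y = 0 with 2n = 6, so n = 3; the polynomial solution is H_3(x).
With y = sum_k a_k x^k, matching x^k gives (k+2)(k+1) a_{k+2} = 2(k - n) a_k = 2(k - 3) a_k. The right side vanishes at k = 3, so the series with the parity of 3 terminates at degree 3.
Standard normalization: leading coefficient of H_n is 2^n, so a_3 = 2^3 = 8. Work downward with a_k = (k+1)(k+2) a_{k+2} / (2(k - n)):
  a_1 = (2)(3)(8) / (2(1 - 3)) = 48/(-4) = -12
Hence H_3(x) = 8 x^3 - 12 x.

H_3(x); series = 8 x^3 - 12 x


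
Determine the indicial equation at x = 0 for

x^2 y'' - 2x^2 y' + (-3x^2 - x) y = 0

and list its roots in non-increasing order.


Divide by x^2 to reach normal form y'' + P_1(x) y' + P_2(x) y = 0 with P_1(x) = -2 and P_2(x) = -3 - 1/x.
x = 0 is a singular point because the y-coefficient -3 - 1/x has a pole at x = 0.
It is a regular singular point because x P_1(x) = p(x) = -2x and x^2 P_2(x) = q(x) = -3x^2 - x are polynomials, hence analytic at x = 0.
p(0) = 0,  q(0) = 0.
Indicial equation: r(r-1) + p(0) r + q(0) = 0, i.e. r^2 + (p(0) - 1) r + q(0) = 0, i.e. r^2 - 1 r = 0.
Discriminant: (-1)^2 - 4(0) = 1, so r = (1 ± 1)/2.
Solving: r_1 = 1, r_2 = 0.

indicial: r^2 - 1 r = 0; roots r_1 = 1, r_2 = 0


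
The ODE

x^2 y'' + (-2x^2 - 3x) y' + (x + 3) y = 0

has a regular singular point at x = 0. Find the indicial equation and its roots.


Divide by x^2 to reach normal form y'' + P_1(x) y' + P_2(x) y = 0 with P_1(x) = -2 - 3/x and P_2(x) = 1/x + 3/x^2.
x = 0 is a singular point because the y'-coefficient -2 - 3/x has a pole at x = 0 and the y-coefficient 1/x + 3/x^2 has a pole at x = 0.
It is a regular singular point because x P_1(x) = p(x) = -2x - 3 and x^2 P_2(x) = q(x) = x + 3 are polynomials, hence analytic at x = 0.
p(0) = -3,  q(0) = 3.
Indicial equation: r(r-1) + p(0) r + q(0) = 0, i.e. r^2 + (p(0) - 1) r + q(0) = 0, i.e. r^2 - 4 r + 3 = 0.
Discriminant: (-4)^2 - 4(3) = 4, so r = (4 ± 2)/2.
Solving: r_1 = 3, r_2 = 1.

indicial: r^2 - 4 r + 3 = 0; roots r_1 = 3, r_2 = 1


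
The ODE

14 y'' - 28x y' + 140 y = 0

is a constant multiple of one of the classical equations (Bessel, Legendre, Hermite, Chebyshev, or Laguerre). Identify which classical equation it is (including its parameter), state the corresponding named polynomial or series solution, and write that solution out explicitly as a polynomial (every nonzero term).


All three coefficients share the factor 14; dividing through by 14 gives  y'' - 2x y' + 10 y = 0.
This matches the Hermite equation y'' - 2x y' + 2n y = 0 with 2n = 10, so n = 5; the polynomial solution is H_5(x).
With y = sum_k a_k x^k, matching x^k gives (k+2)(k+1) a_{k+2} = 2(k - n) a_k = 2(k - 5) a_k. The right side vanishes at k = 5, so the series with the parity of 5 terminates at degree 5.
Standard normalization: leading coefficient of H_n is 2^n, so a_5 = 2^5 = 32. Work downward with a_k = (k+1)(k+2) a_{k+2} / (2(k - n)):
  a_3 = (4)(5)(32) / (2(3 - 5)) = 640/(-4) = -160
  a_1 = (2)(3)(-160) / (2(1 - 5)) = -960/(-8) = 120
Hence H_5(x) = 32 x^5 - 160 x^3 + 120 x.

H_5(x); series = 32 x^5 - 160 x^3 + 120 x


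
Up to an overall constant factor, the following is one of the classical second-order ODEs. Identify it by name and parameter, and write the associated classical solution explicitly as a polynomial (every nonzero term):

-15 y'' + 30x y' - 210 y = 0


All three coefficients share the factor -15; dividing through by -15 gives  y'' - 2x y' + 14 y = 0.
This matches the Hermite equation y'' - 2x y' + 2n y = 0 with 2n = 14, so n = 7; the polynomial solution is H_7(x).
With y = sum_k a_k x^k, matching x^k gives (k+2)(k+1) a_{k+2} = 2(k - n) a_k = 2(k - 7) a_k. The right side vanishes at k = 7, so the series with the parity of 7 terminates at degree 7.
Standard normalization: leading coefficient of H_n is 2^n, so a_7 = 2^7 = 128. Work downward with a_k = (k+1)(k+2) a_{k+2} / (2(k - n)):
  a_5 = (6)(7)(128) / (2(5 - 7)) = 5376/(-4) = -1344
  a_3 = (4)(5)(-1344) / (2(3 - 7)) = -26880/(-8) = 3360
  a_1 = (2)(3)(3360) / (2(1 - 7)) = 20160/(-12) = -1680
Hence H_7(x) = 128 x^7 - 1344 x^5 + 3360 x^3 - 1680 x.

H_7(x); series = 128 x^7 - 1344 x^5 + 3360 x^3 - 1680 x


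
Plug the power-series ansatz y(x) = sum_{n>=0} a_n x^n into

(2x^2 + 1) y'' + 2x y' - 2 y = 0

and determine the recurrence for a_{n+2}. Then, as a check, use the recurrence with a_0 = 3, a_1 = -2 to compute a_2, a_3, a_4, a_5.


Substitute y = sum_n a_n x^n.
(1 + 2 x^2) y'' contributes (n+2)(n+1) a_{n+2} + 2 n(n-1) a_n at x^n.
2 x y'(x) contributes 2 n a_n at x^n.
-2 y(x) contributes -2 a_n at x^n.
Matching x^n: (n+2)(n+1) a_{n+2} + (2 n(n-1) + 2 n - 2) a_n = 0.
Thus a_{n+2} = (-2 n(n-1) - 2 n + 2) / ((n+1)(n+2)) * a_n.

Check with a_0 = 3, a_1 = -2 (apply the recurrence for n = 0, 1, 2, 3): a_0 = 3, a_1 = -2, a_2 = 3, a_3 = 0, a_4 = -3/2, a_5 = 0.

a_(n+2) = (-2 n(n-1) - 2 n + 2) / ((n+1)(n+2)) * a_n; check: a_0 = 3, a_1 = -2, a_2 = 3, a_3 = 0, a_4 = -3/2, a_5 = 0


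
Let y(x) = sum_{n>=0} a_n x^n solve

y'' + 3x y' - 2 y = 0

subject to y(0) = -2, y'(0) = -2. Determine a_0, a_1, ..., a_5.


Ansatz: y(x) = sum_{n>=0} a_n x^n, so y'(x) = sum_{n>=1} n a_n x^(n-1) and y''(x) = sum_{n>=2} n(n-1) a_n x^(n-2).
Substitute into P(x) y'' + Q(x) y' + R(x) y = 0 with P(x) = 1, Q(x) = 3x, R(x) = -2, and match powers of x.
Initial conditions: a_0 = -2, a_1 = -2.
Setting the coefficient of each power of x to zero and solving order by order (substituting the coefficients already found):
  x^0: 2 a_2 - 2 a_0 = 0  ->  2 a_2 = 2 a_0 = -4  ->  a_2 = -2
  x^1: 6 a_3 + a_1 = 0  ->  6 a_3 = -a_1 = 2  ->  a_3 = 1/3
  x^2: 12 a_4 + 4 a_2 = 0  ->  12 a_4 = -4 a_2 = 8  ->  a_4 = 2/3
  x^3: 20 a_5 + 7 a_3 = 0  ->  20 a_5 = -7 a_3 = -7/3  ->  a_5 = -7/60
Truncated series: y(x) = -2 - 2 x - 2 x^2 + (1/3) x^3 + (2/3) x^4 - (7/60) x^5 + O(x^6).

a_0 = -2; a_1 = -2; a_2 = -2; a_3 = 1/3; a_4 = 2/3; a_5 = -7/60


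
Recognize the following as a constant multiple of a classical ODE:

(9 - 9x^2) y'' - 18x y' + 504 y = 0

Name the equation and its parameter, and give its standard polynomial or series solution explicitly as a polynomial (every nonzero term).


All three coefficients share the factor 9; dividing through by 9 gives  (1 - x^2) y'' - 2x y' + 56 y = 0.
This matches the Legendre equation (1 - x^2) y'' - 2x y' + n(n+1) y = 0 (note the -2x y' term) with n(n+1) = 56, so n = 7; the polynomial solution is P_7(x).
With y = sum_k a_k x^k, matching x^k gives (k+2)(k+1) a_{k+2} = [k(k+1) - n(n+1)] a_k = (k - 7)(k + 8) a_k. The right side vanishes at k = 7, so the series with the parity of 7 terminates at degree 7.
Standard normalization (P_n(1) = 1): leading coefficient (2n)!/(2^n (n!)^2) = 87178291200/(128*25401600) = 429/16, so a_7 = 429/16. Work downward with a_k = (k+1)(k+2) a_{k+2} / ((k - 7)(k + 8)):
  a_5 = (6)(7)(429/16) / ((5 - 7)(5 + 8)) = (9009/8)/(-26) = -693/16
  a_3 = (4)(5)(-693/16) / ((3 - 7)(3 + 8)) = (-3465/4)/(-44) = 315/16
  a_1 = (2)(3)(315/16) / ((1 - 7)(1 + 8)) = (945/8)/(-54) = -35/16
Hence P_7(x) = 429 x^7/16 - 693 x^5/16 + 315 x^3/16 - 35 x/16.

P_7(x); series = 429 x^7/16 - 693 x^5/16 + 315 x^3/16 - 35 x/16


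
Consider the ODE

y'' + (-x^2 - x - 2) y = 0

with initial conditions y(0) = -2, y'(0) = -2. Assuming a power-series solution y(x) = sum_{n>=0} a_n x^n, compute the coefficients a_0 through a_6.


Ansatz: y(x) = sum_{n>=0} a_n x^n, so y'(x) = sum_{n>=1} n a_n x^(n-1) and y''(x) = sum_{n>=2} n(n-1) a_n x^(n-2).
Substitute into P(x) y'' + Q(x) y' + R(x) y = 0 with P(x) = 1, Q(x) = 0, R(x) = -x^2 - x - 2, and match powers of x.
Initial conditions: a_0 = -2, a_1 = -2.
Setting the coefficient of each power of x to zero and solving order by order (substituting the coefficients already found):
  x^0: 2 a_2 - 2 a_0 = 0  ->  2 a_2 = 2 a_0 = -4  ->  a_2 = -2
  x^1: 6 a_3 - 2 a_1 - a_0 = 0  ->  6 a_3 = 2 a_1 + a_0 = -6  ->  a_3 = -1
  x^2: 12 a_4 - 2 a_2 - a_1 - a_0 = 0  ->  12 a_4 = 2 a_2 + a_1 + a_0 = -8  ->  a_4 = -2/3
  x^3: 20 a_5 - 2 a_3 - a_2 - a_1 = 0  ->  20 a_5 = 2 a_3 + a_2 + a_1 = -6  ->  a_5 = -3/10
  x^4: 30 a_6 - 2 a_4 - a_3 - a_2 = 0  ->  30 a_6 = 2 a_4 + a_3 + a_2 = -13/3  ->  a_6 = -13/90
Truncated series: y(x) = -2 - 2 x - 2 x^2 - x^3 - (2/3) x^4 - (3/10) x^5 - (13/90) x^6 + O(x^7).

a_0 = -2; a_1 = -2; a_2 = -2; a_3 = -1; a_4 = -2/3; a_5 = -3/10; a_6 = -13/90


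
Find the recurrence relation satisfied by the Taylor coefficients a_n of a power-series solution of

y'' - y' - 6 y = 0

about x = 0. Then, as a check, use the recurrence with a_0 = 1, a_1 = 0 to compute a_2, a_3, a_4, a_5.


Substitute y = sum_n a_n x^n.
y''(x) has coefficient (n+2)(n+1) a_{n+2} at x^n;
-y'(x) has coefficient -(n+1) a_{n+1} at x^n;
-6 y(x) has coefficient -6 a_n at x^n.
Matching x^n: (n+2)(n+1) a_{n+2} - (n+1) a_{n+1} - 6 a_n = 0.
Thus a_{n+2} = [(n+1) a_{n+1} + 6 a_n] / ((n+1)(n+2)).

Check with a_0 = 1, a_1 = 0 (apply the recurrence for n = 0, 1, 2, 3): a_0 = 1, a_1 = 0, a_2 = 3, a_3 = 1, a_4 = 7/4, a_5 = 13/20.

a_(n+2) = [(n+1) a_(n+1) + 6 a_n] / ((n+1)(n+2)); check: a_0 = 1, a_1 = 0, a_2 = 3, a_3 = 1, a_4 = 7/4, a_5 = 13/20


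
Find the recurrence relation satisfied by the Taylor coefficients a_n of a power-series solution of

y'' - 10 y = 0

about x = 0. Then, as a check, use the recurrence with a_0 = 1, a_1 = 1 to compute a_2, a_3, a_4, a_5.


Substitute y = sum_n a_n x^n into y'' + (const) y = 0.
y''(x) = sum_{n>=0} (n+2)(n+1) a_{n+2} x^n.
The ODE becomes sum_n [(n+2)(n+1) a_{n+2} - 10 a_n] x^n = 0.
Setting each coefficient to zero gives the recurrence:
  (n+2)(n+1) a_{n+2} - 10 a_n = 0,
  a_{n+2} = 10 / ((n+1)(n+2)) a_n.

Check with a_0 = 1, a_1 = 1 (apply the recurrence for n = 0, 1, 2, 3): a_0 = 1, a_1 = 1, a_2 = 5, a_3 = 5/3, a_4 = 25/6, a_5 = 5/6.

a_{n+2} = 10/((n+1)(n+2)) * a_n; check: a_0 = 1, a_1 = 1, a_2 = 5, a_3 = 5/3, a_4 = 25/6, a_5 = 5/6
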